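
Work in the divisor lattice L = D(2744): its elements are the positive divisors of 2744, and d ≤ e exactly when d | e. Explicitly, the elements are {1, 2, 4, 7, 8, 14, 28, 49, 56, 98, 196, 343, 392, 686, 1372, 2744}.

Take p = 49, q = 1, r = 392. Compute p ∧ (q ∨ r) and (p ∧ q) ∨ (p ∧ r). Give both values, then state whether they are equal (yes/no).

q ∨ r = 392, so p ∧ (q ∨ r) = 49 ∧ 392 = 49.
p ∧ q = 1 and p ∧ r = 49, so (p ∧ q) ∨ (p ∧ r) = 1 ∨ 49 = 49.
Equal: yes.

49; 49; yes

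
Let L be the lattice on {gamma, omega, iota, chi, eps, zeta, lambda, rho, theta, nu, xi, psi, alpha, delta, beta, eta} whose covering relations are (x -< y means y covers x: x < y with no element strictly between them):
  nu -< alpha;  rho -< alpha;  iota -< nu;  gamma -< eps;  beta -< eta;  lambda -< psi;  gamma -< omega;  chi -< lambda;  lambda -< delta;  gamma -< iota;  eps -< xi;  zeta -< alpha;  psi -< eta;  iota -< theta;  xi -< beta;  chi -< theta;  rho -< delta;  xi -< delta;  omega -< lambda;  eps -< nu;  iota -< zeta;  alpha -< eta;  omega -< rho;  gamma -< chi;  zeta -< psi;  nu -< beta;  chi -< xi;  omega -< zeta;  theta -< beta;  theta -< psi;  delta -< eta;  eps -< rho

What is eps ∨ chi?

Common upper bounds of {eps, chi}: beta, delta, eta, xi.
The least among these is xi.

xi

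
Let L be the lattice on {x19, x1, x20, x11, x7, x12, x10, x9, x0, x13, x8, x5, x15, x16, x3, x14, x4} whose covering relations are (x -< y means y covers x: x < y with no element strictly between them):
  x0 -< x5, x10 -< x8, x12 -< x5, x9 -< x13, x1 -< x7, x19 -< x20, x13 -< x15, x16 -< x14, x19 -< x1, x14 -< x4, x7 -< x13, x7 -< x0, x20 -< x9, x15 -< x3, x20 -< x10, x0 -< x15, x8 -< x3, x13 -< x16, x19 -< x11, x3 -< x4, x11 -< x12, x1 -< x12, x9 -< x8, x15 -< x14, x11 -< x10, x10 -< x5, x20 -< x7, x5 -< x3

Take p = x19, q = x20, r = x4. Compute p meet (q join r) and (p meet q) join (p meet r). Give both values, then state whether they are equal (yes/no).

x19; x19; yes

q join r = x4, so p meet (q join r) = x19 meet x4 = x19.
p meet q = x19 and p meet r = x19, so (p meet q) join (p meet r) = x19 join x19 = x19.
Equal: yes.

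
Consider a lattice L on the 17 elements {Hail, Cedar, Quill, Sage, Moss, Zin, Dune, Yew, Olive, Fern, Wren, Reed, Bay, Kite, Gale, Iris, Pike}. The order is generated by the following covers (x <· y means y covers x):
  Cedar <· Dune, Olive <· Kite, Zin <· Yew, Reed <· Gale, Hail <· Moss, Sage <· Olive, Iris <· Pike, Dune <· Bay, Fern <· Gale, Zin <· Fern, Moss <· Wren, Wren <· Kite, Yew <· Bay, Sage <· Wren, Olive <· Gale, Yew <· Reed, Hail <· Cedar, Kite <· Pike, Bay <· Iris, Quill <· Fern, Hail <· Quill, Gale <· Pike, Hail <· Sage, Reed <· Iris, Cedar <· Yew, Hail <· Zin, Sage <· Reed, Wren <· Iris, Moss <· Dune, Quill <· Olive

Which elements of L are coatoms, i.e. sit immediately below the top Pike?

Gale, Iris, Kite

The coatoms are exactly the elements covered by Pike: Gale, Iris, Kite.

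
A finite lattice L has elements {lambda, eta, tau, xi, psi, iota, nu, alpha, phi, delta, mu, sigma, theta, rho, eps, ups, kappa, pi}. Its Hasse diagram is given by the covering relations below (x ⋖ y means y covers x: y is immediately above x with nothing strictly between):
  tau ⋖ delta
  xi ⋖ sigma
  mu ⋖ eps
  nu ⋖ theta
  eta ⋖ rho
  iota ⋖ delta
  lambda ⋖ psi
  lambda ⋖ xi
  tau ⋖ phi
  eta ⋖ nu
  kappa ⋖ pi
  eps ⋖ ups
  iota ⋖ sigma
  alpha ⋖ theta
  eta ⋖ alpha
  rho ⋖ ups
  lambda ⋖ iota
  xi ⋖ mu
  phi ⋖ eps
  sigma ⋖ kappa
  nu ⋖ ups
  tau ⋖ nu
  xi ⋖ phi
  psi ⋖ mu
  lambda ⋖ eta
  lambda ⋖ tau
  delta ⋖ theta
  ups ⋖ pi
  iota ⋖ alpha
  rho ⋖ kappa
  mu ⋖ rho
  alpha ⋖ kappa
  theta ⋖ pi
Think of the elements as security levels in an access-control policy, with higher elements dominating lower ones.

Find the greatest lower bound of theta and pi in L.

Common lower bounds of {theta, pi}: alpha, delta, eta, iota, lambda, nu, tau, theta.
The greatest among these is theta.

theta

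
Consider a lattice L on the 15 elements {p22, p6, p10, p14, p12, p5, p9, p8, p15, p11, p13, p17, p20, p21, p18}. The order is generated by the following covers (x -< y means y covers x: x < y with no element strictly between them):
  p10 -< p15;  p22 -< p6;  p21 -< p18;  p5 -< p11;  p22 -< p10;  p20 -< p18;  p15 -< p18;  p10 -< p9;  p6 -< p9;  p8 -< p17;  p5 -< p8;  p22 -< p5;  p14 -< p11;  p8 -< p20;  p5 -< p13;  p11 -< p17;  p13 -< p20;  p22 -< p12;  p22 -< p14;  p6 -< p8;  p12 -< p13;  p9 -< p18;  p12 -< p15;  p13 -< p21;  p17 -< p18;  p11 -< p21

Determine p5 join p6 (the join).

Common upper bounds of {p5, p6}: p17, p18, p20, p8.
The least among these is p8.

p8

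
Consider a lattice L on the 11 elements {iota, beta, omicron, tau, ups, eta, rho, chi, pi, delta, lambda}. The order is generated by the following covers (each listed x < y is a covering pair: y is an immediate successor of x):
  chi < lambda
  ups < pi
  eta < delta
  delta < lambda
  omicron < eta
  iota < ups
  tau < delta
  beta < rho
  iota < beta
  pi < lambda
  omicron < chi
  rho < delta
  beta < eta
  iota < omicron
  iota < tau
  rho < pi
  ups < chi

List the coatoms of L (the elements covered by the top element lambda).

The coatoms are exactly the elements covered by lambda: chi, delta, pi.

chi, delta, pi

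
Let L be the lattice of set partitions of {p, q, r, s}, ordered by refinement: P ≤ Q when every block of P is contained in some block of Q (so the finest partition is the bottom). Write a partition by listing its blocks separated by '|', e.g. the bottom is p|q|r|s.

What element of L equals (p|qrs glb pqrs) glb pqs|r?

p|qrs ∧ pqrs = p|qrs
p|qrs ∧ pqs|r = p|qs|r

p|qs|r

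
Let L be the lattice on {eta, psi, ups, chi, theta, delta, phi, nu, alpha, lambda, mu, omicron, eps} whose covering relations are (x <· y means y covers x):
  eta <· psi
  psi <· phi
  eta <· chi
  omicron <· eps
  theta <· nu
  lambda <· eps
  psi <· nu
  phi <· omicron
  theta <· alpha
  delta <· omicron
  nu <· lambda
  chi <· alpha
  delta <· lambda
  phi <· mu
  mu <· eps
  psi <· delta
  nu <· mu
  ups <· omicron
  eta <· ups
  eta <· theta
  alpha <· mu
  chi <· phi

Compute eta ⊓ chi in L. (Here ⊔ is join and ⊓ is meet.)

eta

eta ∧ chi = eta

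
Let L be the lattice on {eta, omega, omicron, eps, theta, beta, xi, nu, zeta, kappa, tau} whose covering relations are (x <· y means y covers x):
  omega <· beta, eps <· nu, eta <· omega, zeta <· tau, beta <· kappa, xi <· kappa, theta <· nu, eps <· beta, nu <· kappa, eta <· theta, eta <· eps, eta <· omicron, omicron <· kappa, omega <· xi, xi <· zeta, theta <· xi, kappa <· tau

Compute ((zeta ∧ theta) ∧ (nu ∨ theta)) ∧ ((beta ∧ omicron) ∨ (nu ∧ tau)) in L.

zeta ∧ theta = theta
nu ∨ theta = nu
theta ∧ nu = theta
beta ∧ omicron = eta
nu ∧ tau = nu
eta ∨ nu = nu
theta ∧ nu = theta

theta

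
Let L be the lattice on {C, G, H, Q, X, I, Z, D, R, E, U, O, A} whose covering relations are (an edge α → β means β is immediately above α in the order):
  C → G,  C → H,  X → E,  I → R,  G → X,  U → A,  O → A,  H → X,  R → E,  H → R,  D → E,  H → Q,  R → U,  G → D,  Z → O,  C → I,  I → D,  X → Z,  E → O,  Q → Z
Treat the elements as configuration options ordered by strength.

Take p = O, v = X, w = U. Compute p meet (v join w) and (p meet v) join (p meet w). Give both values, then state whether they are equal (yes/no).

v join w = A, so p meet (v join w) = O meet A = O.
p meet v = X and p meet w = R, so (p meet v) join (p meet w) = X join R = E.
Equal: no.

O; E; no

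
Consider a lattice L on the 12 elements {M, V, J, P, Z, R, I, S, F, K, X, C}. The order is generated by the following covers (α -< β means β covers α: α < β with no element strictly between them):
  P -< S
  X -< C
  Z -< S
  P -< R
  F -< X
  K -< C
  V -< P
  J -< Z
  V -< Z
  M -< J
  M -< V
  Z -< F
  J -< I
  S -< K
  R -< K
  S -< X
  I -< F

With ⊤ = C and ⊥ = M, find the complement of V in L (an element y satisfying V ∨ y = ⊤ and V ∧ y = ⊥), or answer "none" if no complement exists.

For every candidate y, either V ∨ y ≠ C or V ∧ y ≠ M; no complement exists.

none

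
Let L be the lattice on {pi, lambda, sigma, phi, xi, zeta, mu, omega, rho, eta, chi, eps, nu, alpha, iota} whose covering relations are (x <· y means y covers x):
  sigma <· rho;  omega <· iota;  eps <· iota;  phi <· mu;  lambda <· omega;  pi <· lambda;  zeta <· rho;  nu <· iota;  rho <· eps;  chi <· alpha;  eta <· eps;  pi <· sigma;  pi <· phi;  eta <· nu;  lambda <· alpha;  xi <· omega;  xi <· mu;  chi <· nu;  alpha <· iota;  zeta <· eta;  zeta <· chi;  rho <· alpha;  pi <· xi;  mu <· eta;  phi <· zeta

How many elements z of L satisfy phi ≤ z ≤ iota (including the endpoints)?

10

The interval [phi, iota] = {alpha, chi, eps, eta, iota, mu, nu, phi, rho, zeta}, which has 10 elements.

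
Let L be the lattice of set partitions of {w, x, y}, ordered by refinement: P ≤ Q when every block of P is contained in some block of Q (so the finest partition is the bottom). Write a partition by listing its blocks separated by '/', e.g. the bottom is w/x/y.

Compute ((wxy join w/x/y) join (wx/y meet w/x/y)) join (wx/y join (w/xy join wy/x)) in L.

wxy ∨ w/x/y = wxy
wx/y ∧ w/x/y = w/x/y
wxy ∨ w/x/y = wxy
w/xy ∨ wy/x = wxy
wx/y ∨ wxy = wxy
wxy ∨ wxy = wxy

wxy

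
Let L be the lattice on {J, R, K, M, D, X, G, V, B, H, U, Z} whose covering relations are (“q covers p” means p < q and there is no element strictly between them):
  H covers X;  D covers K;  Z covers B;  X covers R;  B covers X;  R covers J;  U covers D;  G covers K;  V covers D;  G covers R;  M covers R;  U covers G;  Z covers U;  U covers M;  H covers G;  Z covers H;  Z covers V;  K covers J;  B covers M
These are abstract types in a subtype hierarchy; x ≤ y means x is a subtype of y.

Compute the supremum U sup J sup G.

Common upper bounds of {U, J, G}: U, Z.
The least among these is U.

U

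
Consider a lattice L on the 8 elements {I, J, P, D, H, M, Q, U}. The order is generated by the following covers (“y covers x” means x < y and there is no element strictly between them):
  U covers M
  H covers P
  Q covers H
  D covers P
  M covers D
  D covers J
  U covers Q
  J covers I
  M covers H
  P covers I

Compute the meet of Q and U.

Q

Common lower bounds of {Q, U}: H, I, P, Q.
The greatest among these is Q.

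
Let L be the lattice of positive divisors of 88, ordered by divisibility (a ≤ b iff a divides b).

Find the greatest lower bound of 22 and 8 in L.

2

In the divisibility order, the meet is the greatest common divisor: gcd(22, 8) = 2.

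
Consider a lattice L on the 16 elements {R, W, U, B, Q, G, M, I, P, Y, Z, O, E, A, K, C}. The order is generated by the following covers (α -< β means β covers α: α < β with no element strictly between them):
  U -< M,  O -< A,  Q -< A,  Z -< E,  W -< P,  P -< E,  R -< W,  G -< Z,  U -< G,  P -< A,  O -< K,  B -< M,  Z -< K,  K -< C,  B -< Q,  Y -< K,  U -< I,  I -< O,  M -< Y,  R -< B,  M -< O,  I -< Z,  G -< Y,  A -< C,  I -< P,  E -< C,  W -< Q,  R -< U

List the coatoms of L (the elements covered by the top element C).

The coatoms are exactly the elements covered by C: A, E, K.

A, E, K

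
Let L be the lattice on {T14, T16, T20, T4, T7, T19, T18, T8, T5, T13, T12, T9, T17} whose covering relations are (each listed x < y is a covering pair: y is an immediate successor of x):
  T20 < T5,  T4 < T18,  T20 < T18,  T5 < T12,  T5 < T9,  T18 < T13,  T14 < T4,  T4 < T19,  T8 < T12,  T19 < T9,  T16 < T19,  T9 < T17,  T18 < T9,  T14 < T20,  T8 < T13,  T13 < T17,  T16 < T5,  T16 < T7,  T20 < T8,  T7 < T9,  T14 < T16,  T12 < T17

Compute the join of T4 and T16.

T19

Common upper bounds of {T4, T16}: T17, T19, T9.
The least among these is T19.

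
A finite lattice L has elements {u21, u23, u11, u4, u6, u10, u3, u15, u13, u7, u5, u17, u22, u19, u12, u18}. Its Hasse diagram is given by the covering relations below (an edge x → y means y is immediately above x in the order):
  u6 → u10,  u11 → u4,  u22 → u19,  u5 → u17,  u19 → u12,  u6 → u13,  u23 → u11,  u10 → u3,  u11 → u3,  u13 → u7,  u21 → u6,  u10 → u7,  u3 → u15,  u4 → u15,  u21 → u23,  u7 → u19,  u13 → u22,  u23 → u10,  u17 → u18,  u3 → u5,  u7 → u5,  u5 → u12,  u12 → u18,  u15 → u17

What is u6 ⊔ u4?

Common upper bounds of {u6, u4}: u15, u17, u18.
The least among these is u15.

u15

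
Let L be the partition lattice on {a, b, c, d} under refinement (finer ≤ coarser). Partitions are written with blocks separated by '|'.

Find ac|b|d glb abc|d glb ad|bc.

Common lower bounds of {ac|b|d, abc|d, ad|bc}: a|b|c|d.
The greatest among these is a|b|c|d.

a|b|c|d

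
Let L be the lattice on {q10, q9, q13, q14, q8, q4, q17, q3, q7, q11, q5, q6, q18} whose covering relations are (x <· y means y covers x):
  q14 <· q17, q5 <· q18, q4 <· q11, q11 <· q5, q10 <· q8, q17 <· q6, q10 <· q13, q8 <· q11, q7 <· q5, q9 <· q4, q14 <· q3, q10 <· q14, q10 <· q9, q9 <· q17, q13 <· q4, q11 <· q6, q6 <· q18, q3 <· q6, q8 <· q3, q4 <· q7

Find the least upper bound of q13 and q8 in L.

q11

Common upper bounds of {q13, q8}: q11, q18, q5, q6.
The least among these is q11.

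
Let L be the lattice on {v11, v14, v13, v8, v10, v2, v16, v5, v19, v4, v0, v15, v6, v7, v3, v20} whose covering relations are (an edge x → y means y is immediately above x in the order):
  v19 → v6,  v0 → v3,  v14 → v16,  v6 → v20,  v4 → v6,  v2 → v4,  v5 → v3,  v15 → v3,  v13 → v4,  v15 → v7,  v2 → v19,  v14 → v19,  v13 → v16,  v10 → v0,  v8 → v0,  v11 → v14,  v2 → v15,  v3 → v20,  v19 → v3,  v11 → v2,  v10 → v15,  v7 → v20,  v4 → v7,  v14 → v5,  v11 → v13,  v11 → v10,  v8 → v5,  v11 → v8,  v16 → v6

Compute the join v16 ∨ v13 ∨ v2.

v6

Common upper bounds of {v16, v13, v2}: v20, v6.
The least among these is v6.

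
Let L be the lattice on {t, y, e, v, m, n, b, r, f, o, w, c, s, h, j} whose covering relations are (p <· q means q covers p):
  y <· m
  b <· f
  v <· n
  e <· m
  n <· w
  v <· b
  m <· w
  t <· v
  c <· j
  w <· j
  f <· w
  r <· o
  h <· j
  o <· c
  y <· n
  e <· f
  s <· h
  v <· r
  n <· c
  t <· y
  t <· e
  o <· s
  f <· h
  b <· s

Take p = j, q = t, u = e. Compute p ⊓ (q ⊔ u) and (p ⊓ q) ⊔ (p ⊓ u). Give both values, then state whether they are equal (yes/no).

q ⊔ u = e, so p ⊓ (q ⊔ u) = j ⊓ e = e.
p ⊓ q = t and p ⊓ u = e, so (p ⊓ q) ⊔ (p ⊓ u) = t ⊔ e = e.
Equal: yes.

e; e; yes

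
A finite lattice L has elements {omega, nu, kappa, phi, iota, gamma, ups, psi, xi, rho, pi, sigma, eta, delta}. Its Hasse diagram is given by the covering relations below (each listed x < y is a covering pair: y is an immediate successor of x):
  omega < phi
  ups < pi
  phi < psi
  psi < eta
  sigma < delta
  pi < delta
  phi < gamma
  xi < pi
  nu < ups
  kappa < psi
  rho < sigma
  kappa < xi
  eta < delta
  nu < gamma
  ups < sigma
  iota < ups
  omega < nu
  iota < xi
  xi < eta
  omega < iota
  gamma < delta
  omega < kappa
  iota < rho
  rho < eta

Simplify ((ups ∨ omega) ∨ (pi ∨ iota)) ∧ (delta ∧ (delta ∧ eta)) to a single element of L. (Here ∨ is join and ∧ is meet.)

ups ∨ omega = ups
pi ∨ iota = pi
ups ∨ pi = pi
delta ∧ eta = eta
delta ∧ eta = eta
pi ∧ eta = xi

xi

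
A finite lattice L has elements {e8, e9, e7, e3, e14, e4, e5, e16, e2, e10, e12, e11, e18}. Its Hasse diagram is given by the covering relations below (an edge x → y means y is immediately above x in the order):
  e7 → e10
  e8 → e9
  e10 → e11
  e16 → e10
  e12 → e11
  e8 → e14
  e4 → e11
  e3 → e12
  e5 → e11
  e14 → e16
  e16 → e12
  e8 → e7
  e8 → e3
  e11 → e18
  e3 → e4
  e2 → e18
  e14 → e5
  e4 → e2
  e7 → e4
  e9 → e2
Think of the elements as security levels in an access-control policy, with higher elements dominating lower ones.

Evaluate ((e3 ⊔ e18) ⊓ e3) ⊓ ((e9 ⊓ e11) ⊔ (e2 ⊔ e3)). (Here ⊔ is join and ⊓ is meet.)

e3

e3 ∨ e18 = e18
e18 ∧ e3 = e3
e9 ∧ e11 = e8
e2 ∨ e3 = e2
e8 ∨ e2 = e2
e3 ∧ e2 = e3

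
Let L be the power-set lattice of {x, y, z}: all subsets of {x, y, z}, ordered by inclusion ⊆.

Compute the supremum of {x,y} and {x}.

{x,y}

Common upper bounds of {{x,y}, {x}}: {x,y,z}, {x,y}.
The least among these is {x,y}.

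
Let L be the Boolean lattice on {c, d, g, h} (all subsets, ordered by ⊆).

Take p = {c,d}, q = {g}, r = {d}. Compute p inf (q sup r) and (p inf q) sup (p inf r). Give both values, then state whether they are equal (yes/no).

q sup r = {d,g}, so p inf (q sup r) = {c,d} inf {d,g} = {d}.
p inf q = {} and p inf r = {d}, so (p inf q) sup (p inf r) = {} sup {d} = {d}.
Equal: yes.

{d}; {d}; yes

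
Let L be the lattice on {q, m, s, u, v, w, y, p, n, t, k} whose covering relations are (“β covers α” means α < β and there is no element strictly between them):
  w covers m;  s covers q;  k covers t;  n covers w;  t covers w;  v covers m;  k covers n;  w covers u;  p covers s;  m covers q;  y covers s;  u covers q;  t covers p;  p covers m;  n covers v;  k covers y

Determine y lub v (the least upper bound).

k

Common upper bounds of {y, v}: k.
The least among these is k.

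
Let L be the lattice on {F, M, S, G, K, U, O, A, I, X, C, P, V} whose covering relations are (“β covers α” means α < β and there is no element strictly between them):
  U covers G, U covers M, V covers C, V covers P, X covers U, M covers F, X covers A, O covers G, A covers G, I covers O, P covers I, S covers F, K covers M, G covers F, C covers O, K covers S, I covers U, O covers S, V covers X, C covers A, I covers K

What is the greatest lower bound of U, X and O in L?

Common lower bounds of {U, X, O}: F, G.
The greatest among these is G.

G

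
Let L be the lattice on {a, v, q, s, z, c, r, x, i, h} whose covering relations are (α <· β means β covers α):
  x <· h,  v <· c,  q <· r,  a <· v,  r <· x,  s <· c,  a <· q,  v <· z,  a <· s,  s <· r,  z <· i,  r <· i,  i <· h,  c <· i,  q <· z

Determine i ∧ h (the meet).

Common lower bounds of {i, h}: a, c, i, q, r, s, v, z.
The greatest among these is i.

i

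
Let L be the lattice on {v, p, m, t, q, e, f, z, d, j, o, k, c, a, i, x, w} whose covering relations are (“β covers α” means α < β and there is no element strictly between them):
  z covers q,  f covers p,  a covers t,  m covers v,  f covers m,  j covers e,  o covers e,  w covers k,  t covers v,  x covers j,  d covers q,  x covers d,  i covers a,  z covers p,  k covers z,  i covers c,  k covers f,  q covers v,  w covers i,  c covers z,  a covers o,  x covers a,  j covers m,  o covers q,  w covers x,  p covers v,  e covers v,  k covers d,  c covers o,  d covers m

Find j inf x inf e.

e

Common lower bounds of {j, x, e}: e, v.
The greatest among these is e.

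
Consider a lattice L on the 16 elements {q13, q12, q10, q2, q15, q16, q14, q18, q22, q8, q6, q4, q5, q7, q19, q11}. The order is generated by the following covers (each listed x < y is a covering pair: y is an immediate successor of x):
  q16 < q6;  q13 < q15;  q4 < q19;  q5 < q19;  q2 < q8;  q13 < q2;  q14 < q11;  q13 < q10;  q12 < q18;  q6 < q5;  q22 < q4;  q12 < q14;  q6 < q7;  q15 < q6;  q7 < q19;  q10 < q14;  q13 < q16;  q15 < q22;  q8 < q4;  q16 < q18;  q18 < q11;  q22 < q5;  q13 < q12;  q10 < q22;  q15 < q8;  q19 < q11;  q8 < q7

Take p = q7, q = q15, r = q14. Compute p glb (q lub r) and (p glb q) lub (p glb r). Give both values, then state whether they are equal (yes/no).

q lub r = q11, so p glb (q lub r) = q7 glb q11 = q7.
p glb q = q15 and p glb r = q13, so (p glb q) lub (p glb r) = q15 lub q13 = q15.
Equal: no.

q7; q15; no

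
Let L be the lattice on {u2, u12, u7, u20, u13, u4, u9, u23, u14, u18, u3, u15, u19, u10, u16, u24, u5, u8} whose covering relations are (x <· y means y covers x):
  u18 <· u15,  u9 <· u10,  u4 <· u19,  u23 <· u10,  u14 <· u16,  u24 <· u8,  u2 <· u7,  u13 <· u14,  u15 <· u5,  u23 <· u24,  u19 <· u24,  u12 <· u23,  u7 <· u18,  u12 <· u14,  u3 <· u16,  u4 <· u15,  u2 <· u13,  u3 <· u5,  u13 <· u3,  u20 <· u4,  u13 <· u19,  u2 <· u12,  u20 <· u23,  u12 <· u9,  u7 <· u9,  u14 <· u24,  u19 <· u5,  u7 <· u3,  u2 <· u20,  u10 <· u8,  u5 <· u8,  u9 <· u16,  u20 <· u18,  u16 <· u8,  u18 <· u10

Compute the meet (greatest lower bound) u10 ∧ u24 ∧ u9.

u12

Common lower bounds of {u10, u24, u9}: u12, u2.
The greatest among these is u12.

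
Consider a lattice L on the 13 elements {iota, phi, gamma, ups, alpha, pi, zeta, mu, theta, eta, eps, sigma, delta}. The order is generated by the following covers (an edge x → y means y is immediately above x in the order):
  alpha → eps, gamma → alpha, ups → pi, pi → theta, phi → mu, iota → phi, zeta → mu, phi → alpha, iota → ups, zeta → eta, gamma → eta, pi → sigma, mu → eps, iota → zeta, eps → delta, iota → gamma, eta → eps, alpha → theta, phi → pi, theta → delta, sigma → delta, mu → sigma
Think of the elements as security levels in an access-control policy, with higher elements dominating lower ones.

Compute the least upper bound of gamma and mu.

eps

Common upper bounds of {gamma, mu}: delta, eps.
The least among these is eps.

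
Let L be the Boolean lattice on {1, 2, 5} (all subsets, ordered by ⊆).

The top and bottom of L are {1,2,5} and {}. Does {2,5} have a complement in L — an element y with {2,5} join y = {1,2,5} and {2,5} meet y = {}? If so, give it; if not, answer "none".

{1}

Need y with {2,5} ∨ y = {1,2,5} and {2,5} ∧ y = {}.
Checking each element gives: {1}.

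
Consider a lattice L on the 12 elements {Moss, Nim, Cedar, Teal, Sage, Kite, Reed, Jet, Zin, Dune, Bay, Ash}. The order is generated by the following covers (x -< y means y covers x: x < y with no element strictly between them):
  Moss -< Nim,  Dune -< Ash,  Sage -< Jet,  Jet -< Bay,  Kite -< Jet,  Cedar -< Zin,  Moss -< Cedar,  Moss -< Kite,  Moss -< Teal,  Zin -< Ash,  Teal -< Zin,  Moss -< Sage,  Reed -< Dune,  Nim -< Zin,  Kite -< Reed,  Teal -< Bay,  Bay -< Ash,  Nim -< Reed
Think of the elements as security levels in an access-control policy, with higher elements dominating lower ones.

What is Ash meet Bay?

Bay

Common lower bounds of {Ash, Bay}: Bay, Jet, Kite, Moss, Sage, Teal.
The greatest among these is Bay.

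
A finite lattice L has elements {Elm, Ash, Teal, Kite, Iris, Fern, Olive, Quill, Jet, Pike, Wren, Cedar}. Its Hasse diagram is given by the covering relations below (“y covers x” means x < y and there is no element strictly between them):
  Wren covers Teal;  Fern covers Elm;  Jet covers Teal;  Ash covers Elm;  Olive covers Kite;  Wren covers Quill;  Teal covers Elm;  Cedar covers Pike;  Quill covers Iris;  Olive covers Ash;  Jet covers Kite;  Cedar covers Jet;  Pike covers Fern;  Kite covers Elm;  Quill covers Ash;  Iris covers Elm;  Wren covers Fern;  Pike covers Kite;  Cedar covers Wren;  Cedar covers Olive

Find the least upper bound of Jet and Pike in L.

Common upper bounds of {Jet, Pike}: Cedar.
The least among these is Cedar.

Cedar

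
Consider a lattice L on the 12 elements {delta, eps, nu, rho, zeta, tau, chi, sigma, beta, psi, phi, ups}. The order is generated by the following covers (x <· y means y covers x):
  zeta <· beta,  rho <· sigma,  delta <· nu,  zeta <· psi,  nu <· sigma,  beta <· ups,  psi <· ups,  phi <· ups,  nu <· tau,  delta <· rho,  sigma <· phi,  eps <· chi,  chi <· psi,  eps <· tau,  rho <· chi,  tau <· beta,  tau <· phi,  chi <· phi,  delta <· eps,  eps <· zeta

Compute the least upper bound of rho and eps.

chi

Common upper bounds of {rho, eps}: chi, phi, psi, ups.
The least among these is chi.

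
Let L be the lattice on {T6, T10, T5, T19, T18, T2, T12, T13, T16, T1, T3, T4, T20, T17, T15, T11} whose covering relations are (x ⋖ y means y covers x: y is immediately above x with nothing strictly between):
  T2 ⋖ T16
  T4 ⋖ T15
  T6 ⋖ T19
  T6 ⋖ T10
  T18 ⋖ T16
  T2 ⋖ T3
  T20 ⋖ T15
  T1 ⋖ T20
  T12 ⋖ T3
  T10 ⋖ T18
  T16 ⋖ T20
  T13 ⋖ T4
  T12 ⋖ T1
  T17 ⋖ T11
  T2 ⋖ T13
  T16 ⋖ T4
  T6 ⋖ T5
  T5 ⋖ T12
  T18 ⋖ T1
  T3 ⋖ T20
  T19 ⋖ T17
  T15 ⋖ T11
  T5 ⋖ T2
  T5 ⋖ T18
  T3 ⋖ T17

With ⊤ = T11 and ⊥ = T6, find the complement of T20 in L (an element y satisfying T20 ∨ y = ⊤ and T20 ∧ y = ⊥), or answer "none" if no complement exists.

Need y with T20 ∨ y = T11 and T20 ∧ y = T6.
Checking each element gives: T19.

T19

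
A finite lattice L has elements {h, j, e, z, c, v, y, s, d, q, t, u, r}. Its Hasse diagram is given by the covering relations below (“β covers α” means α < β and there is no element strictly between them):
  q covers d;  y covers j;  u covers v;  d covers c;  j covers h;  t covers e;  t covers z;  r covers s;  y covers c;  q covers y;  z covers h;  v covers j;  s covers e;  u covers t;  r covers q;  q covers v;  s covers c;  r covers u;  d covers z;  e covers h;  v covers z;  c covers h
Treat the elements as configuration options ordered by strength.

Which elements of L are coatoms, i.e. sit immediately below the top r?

The coatoms are exactly the elements covered by r: q, s, u.

q, s, u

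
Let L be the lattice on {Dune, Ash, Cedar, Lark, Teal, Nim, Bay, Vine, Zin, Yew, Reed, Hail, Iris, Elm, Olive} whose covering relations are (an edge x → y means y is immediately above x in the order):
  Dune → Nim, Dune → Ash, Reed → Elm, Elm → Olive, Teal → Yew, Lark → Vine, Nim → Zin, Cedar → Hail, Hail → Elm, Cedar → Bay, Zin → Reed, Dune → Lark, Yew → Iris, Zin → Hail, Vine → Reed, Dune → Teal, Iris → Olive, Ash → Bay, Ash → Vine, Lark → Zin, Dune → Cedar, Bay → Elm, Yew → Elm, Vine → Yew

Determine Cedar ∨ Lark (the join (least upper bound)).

Hail

Common upper bounds of {Cedar, Lark}: Elm, Hail, Olive.
The least among these is Hail.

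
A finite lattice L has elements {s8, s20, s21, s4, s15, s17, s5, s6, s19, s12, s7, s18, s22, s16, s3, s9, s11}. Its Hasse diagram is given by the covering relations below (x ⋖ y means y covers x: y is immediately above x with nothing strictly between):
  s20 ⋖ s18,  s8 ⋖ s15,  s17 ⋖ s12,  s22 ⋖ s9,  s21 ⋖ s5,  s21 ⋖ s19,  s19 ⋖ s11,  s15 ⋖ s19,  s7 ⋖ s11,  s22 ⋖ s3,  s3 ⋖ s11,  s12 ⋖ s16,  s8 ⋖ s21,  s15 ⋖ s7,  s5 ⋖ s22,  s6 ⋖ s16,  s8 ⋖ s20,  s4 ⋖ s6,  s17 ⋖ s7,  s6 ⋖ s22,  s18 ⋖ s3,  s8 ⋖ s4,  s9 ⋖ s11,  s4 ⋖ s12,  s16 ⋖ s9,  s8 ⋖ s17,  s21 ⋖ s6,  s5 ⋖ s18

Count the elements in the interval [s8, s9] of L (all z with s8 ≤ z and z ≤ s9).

10

The interval [s8, s9] = {s12, s16, s17, s21, s22, s4, s5, s6, s8, s9}, which has 10 elements.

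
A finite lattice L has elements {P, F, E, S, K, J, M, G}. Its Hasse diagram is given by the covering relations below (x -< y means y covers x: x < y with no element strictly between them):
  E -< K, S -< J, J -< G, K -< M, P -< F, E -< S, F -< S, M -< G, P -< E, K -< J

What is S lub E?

S

Common upper bounds of {S, E}: G, J, S.
The least among these is S.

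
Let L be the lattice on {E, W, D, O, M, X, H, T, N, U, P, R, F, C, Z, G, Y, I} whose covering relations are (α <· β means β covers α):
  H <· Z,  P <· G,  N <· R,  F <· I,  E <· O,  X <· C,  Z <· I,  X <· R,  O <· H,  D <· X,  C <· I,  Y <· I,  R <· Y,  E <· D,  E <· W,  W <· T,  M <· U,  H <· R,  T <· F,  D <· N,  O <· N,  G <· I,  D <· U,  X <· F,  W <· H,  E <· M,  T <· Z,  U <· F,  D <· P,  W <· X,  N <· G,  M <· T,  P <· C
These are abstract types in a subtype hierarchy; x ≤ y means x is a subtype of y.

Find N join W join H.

R

Common upper bounds of {N, W, H}: I, R, Y.
The least among these is R.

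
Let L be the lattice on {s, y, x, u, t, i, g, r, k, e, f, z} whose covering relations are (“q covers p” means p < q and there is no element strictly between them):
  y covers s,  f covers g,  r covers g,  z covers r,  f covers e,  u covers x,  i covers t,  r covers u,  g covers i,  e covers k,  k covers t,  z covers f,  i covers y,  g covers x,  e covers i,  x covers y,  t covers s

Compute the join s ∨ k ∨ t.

k

Common upper bounds of {s, k, t}: e, f, k, z.
The least among these is k.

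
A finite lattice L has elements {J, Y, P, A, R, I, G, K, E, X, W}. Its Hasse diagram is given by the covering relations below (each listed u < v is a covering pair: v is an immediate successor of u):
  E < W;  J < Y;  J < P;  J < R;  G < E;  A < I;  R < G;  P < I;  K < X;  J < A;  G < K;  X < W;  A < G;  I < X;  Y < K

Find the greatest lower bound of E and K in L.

Common lower bounds of {E, K}: A, G, J, R.
The greatest among these is G.

G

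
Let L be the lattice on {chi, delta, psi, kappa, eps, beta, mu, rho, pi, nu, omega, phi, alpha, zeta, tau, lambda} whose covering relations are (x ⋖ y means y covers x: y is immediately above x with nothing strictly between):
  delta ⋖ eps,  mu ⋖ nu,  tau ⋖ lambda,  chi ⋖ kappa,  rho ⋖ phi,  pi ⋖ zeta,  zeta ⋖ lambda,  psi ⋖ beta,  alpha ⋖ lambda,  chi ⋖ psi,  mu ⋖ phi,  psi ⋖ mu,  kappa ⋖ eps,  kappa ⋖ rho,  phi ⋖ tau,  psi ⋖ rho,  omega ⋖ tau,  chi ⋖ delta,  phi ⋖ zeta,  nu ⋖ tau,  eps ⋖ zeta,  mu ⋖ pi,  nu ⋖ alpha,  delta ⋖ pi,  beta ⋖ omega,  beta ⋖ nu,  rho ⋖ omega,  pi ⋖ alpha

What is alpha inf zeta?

Common lower bounds of {alpha, zeta}: chi, delta, mu, pi, psi.
The greatest among these is pi.

pi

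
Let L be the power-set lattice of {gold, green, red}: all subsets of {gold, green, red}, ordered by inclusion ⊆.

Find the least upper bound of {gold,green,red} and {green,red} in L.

{gold,green,red}

Under ⊆, join is union: {gold,green,red} ∪ {green,red} = {gold,green,red}.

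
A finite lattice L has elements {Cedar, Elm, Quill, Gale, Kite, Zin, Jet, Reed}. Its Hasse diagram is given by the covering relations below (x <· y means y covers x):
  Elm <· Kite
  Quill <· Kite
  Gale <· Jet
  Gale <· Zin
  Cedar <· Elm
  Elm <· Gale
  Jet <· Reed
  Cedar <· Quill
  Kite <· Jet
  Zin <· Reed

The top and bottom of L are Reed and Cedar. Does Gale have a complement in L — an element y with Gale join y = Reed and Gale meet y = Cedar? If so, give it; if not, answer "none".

none

For every candidate y, either Gale ∨ y ≠ Reed or Gale ∧ y ≠ Cedar; no complement exists.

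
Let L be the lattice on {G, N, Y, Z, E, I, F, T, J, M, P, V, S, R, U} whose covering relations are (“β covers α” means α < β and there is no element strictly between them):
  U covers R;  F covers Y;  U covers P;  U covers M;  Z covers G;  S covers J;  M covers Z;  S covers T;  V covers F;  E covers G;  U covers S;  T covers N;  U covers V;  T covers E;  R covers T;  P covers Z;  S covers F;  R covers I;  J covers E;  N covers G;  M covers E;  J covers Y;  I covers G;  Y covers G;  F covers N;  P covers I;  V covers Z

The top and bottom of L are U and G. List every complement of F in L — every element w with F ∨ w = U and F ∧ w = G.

Need w with F ∨ w = U and F ∧ w = G.
Checking each element gives: I, M, P.

I, M, P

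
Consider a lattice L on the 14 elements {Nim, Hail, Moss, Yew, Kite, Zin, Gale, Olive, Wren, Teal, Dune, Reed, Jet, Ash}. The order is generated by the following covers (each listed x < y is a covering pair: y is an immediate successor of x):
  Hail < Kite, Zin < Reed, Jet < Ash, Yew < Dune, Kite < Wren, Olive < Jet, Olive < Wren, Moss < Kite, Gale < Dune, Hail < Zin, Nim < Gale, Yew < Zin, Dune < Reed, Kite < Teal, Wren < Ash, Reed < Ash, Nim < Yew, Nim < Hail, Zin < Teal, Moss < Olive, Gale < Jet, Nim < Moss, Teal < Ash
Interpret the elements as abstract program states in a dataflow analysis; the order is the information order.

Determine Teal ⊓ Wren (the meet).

Common lower bounds of {Teal, Wren}: Hail, Kite, Moss, Nim.
The greatest among these is Kite.

Kite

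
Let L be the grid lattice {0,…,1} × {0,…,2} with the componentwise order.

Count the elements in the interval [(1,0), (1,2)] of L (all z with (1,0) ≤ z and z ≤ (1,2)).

The interval [(1,0), (1,2)] = {(1,0), (1,1), (1,2)}, which has 3 elements.

3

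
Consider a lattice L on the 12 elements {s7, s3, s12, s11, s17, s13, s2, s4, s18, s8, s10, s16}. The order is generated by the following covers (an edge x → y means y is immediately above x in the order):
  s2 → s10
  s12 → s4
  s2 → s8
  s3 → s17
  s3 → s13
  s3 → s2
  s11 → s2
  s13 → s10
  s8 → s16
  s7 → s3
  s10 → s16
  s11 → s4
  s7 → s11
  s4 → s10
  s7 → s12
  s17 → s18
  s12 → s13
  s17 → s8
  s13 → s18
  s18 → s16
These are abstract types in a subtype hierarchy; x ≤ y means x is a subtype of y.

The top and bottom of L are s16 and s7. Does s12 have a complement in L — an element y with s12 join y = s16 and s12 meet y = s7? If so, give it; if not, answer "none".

s8

Need y with s12 ∨ y = s16 and s12 ∧ y = s7.
Checking each element gives: s8.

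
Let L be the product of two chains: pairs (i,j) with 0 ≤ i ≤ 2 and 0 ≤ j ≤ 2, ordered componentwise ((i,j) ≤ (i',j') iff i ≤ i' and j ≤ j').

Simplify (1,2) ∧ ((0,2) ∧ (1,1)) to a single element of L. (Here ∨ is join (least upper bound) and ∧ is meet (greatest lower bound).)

(0,2) ∧ (1,1) = (0,1)
(1,2) ∧ (0,1) = (0,1)

(0,1)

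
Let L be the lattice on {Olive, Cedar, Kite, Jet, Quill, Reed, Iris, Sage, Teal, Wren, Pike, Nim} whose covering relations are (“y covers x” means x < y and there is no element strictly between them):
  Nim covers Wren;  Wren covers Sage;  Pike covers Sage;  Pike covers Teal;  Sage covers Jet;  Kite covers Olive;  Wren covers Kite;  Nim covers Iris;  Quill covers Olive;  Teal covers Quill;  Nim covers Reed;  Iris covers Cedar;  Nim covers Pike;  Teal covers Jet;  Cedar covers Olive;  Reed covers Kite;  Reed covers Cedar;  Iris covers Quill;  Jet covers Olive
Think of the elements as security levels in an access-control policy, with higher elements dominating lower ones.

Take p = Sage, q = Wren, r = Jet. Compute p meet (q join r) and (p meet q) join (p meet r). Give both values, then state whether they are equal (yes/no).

Sage; Sage; yes

q join r = Wren, so p meet (q join r) = Sage meet Wren = Sage.
p meet q = Sage and p meet r = Jet, so (p meet q) join (p meet r) = Sage join Jet = Sage.
Equal: yes.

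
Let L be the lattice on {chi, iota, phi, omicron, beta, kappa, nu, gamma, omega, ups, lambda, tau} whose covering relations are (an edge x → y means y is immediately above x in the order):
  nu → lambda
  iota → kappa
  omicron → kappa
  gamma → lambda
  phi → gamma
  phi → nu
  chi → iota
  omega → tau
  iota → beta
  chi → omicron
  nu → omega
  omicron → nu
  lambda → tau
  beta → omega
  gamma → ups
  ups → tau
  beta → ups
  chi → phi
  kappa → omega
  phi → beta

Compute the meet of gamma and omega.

phi

Common lower bounds of {gamma, omega}: chi, phi.
The greatest among these is phi.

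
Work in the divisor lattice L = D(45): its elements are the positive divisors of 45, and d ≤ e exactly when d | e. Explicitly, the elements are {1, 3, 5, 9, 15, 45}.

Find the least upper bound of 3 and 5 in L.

15

In the divisibility order, the join is the least common multiple: lcm(3, 5) = 15.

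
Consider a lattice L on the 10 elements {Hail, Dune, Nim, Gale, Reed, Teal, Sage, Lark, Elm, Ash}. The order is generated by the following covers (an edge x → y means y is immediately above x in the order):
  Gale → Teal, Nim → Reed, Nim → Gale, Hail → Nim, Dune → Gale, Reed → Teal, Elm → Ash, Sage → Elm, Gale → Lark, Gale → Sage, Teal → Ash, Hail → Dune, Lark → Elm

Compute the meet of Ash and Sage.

Common lower bounds of {Ash, Sage}: Dune, Gale, Hail, Nim, Sage.
The greatest among these is Sage.

Sage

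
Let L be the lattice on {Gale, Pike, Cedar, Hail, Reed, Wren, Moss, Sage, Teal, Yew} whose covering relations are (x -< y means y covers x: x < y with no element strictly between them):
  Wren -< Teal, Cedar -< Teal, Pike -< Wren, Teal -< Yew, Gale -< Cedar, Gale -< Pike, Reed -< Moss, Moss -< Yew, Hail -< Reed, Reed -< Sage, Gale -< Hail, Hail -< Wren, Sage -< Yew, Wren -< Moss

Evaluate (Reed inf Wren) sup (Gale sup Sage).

Sage

Reed ∧ Wren = Hail
Gale ∨ Sage = Sage
Hail ∨ Sage = Sage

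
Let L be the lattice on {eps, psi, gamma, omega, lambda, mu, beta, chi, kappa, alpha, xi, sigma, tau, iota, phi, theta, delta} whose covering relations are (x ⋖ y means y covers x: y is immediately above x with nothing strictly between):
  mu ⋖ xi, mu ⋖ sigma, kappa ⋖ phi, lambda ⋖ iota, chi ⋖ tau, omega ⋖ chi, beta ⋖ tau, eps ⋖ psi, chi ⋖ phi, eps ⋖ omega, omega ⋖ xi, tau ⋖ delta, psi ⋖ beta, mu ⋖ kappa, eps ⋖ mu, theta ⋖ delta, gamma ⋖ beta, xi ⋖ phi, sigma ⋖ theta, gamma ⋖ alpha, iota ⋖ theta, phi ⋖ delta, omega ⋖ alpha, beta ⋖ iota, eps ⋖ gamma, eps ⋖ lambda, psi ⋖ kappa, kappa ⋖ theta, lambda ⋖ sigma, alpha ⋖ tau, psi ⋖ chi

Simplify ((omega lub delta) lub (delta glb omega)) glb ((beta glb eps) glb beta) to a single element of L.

eps

omega ∨ delta = delta
delta ∧ omega = omega
delta ∨ omega = delta
beta ∧ eps = eps
eps ∧ beta = eps
delta ∧ eps = eps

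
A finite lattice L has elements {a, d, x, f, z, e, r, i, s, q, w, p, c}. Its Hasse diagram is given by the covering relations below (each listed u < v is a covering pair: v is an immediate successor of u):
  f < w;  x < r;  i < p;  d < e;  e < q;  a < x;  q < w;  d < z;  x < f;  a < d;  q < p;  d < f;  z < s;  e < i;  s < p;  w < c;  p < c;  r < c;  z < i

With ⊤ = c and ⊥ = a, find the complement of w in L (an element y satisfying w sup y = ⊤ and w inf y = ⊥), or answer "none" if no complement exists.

For every candidate y, either w ∨ y ≠ c or w ∧ y ≠ a; no complement exists.

none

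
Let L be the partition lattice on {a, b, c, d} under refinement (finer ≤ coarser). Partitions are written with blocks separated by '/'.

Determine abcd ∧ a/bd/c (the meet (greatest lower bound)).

a/bd/c

Common lower bounds of {abcd, a/bd/c}: a/b/c/d, a/bd/c.
The greatest among these is a/bd/c.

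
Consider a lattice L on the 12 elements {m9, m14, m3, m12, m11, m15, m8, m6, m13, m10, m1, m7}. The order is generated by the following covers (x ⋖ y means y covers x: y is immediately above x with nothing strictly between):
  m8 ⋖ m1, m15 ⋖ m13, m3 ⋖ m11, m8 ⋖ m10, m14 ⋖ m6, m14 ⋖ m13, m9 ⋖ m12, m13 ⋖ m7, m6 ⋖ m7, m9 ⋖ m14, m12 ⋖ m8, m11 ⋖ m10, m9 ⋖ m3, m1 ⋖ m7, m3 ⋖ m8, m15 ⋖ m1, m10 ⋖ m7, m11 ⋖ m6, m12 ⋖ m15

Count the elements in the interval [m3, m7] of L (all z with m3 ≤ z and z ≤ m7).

The interval [m3, m7] = {m1, m10, m11, m3, m6, m7, m8}, which has 7 elements.

7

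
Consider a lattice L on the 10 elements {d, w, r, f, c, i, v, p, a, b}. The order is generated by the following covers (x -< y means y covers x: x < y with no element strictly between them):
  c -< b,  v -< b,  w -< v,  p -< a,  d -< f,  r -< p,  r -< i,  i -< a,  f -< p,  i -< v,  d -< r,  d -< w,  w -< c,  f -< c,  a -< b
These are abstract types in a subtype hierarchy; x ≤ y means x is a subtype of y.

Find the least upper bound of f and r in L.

p

Common upper bounds of {f, r}: a, b, p.
The least among these is p.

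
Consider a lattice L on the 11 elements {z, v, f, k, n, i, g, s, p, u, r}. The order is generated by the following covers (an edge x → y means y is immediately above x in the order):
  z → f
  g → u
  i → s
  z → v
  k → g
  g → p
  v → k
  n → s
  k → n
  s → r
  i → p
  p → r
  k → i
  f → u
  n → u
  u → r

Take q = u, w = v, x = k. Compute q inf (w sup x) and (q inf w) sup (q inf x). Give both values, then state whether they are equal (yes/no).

w sup x = k, so q inf (w sup x) = u inf k = k.
q inf w = v and q inf x = k, so (q inf w) sup (q inf x) = v sup k = k.
Equal: yes.

k; k; yes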